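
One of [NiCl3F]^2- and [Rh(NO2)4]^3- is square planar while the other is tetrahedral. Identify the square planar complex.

For [NiCl3F]^2-: Ligand charges: each chloride is −1; each fluoride is −1. With an overall charge of −2 the nickel centre must be in the +2 oxidation state. Group 10 minus oxidation state 2 gives a d⁸ configuration. Chloride and fluoride are weak-field ligands. With weak-field ligands the CFSE gain from square planar is small, so a 3d d⁸ ion takes the sterically preferred tetrahedral geometry. → tetrahedral.
For [Rh(NO2)4]^3-: Each nitro (N-bound nitrite) is −1; balancing the −3 overall charge requires Rh(I). Rh sits in group 9, so the d-electron count is 9 − 1 = 8. A 4d d⁸ ion has a large crystal-field splitting; square planar leaves the high-energy d_{x²−y²} orbital empty and maximises CFSE. → square planar.

[Rh(NO2)4]^3-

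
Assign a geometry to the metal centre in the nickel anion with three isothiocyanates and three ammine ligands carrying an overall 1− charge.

octahedral

Summing ligand charges against the −1 overall charge gives an oxidation state of +2 for nickel.
Nickel is a group-10 element; Ni(II) is therefore d⁸.
Coordination number: 6.
Six donors around a single metal centre give an octahedral coordination sphere.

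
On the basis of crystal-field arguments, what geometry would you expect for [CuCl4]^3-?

tetrahedral

Summing ligand charges against the −3 overall charge gives an oxidation state of +1 for copper.
Group 11 minus oxidation state 1 gives a d¹⁰ configuration.
With 4 monodentate ligands the coordination number is 4.
A d¹⁰ ion has no crystal-field stabilisation preference between square planar and tetrahedral, so four ligands adopt the sterically favoured tetrahedral geometry.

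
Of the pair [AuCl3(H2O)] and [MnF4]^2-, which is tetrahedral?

For [AuCl3(H2O)]: Summing ligand charges against the 0 overall charge gives an oxidation state of +3 for gold. Au sits in group 11, so the d-electron count is 11 − 3 = 8. A 5d d⁸ ion has a large crystal-field splitting; square planar leaves the high-energy d_{x²−y²} orbital empty and maximises CFSE. → square planar.
For [MnF4]^2-: Ligand charges: each fluoride is −1. With an overall charge of −2 the manganese centre must be in the +2 oxidation state. Mn sits in group 7, so the d-electron count is 7 − 2 = 5. A high-spin d⁵ ion has zero CFSE in either geometry, so four ligands adopt the sterically favoured tetrahedral geometry. → tetrahedral.

[MnF4]^2-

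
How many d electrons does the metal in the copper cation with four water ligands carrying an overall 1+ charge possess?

Water is neutral; balancing the +1 overall charge requires Cu(I).
Copper is a group-11 element; Cu(I) is therefore d¹⁰.

d¹⁰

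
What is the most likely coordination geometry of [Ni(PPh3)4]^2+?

square planar

Ligand charges: triphenylphosphine is neutral. With an overall charge of +2 the nickel centre must be in the +2 oxidation state.
Ni sits in group 10, so the d-electron count is 10 − 2 = 8.
Coordination number: 4.
Triphenylphosphine is a strong-field ligand (high in the spectrochemical series).
A 3d d⁸ ion with strong-field ligands gains enough CFSE to favour square planar over tetrahedral.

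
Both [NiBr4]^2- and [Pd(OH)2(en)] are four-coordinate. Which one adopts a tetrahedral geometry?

[NiBr4]^2-

For [NiBr4]^2-: Summing ligand charges against the −2 overall charge gives an oxidation state of +2 for nickel. Ni sits in group 10, so the d-electron count is 10 − 2 = 8. Bromide is a weak-field ligand. With weak-field ligands the CFSE gain from square planar is small, so a 3d d⁸ ion takes the sterically preferred tetrahedral geometry. → tetrahedral.
For [Pd(OH)2(en)]: Ligand charges: each hydroxide is −1; ethylenediamine is neutral. With an overall charge of 0 the palladium centre must be in the +2 oxidation state. Palladium is a group-10 element; Pd(II) is therefore d⁸. A 4d d⁸ ion has a large crystal-field splitting; square planar leaves the high-energy d_{x²−y²} orbital empty and maximises CFSE. → square planar.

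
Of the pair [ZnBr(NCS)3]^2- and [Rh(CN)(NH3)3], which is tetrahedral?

[ZnBr(NCS)3]^2-

For [ZnBr(NCS)3]^2-: Summing ligand charges against the −2 overall charge gives an oxidation state of +2 for zinc. Group 12 minus oxidation state 2 gives a d¹⁰ configuration. A d¹⁰ ion has no crystal-field stabilisation preference between square planar and tetrahedral, so four ligands adopt the sterically favoured tetrahedral geometry. → tetrahedral.
For [Rh(CN)(NH3)3]: Summing ligand charges against the 0 overall charge gives an oxidation state of +1 for rhodium. Group 9 minus oxidation state 1 gives a d⁸ configuration. A 4d d⁸ ion has a large crystal-field splitting; square planar leaves the high-energy d_{x²−y²} orbital empty and maximises CFSE. → square planar.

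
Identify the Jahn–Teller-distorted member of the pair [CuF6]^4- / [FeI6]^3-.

[CuF6]^4-

[CuF6]^4-: Summing ligand charges against the −4 overall charge gives an oxidation state of +2 for copper. Group 11 minus oxidation state 2 gives a d⁹ configuration. The t₂g⁶e_g³ configuration has an unevenly filled e_g set; the Jahn–Teller theorem predicts a tetragonal distortion (typically axial elongation) to lift the degeneracy.
[FeI6]^3-: Summing ligand charges against the −3 overall charge gives an oxidation state of +3 for iron. Iron is a group-8 element; Fe(III) is therefore d⁵. Iodide is a weak-field ligand for a first-row metal, so the complex is high-spin. The d⁵ configuration leaves the e_g set evenly filled (or empty) — no strong Jahn–Teller driving force.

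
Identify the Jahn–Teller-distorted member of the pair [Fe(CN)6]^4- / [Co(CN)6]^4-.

[Fe(CN)6]^4-: Ligand charges: each cyanide is −1. With an overall charge of −4 the iron centre must be in the +2 oxidation state. Fe sits in group 8, so the d-electron count is 8 − 2 = 6. Cyanide is a strong-field ligand (high in the spectrochemical series) for a first-row metal, so the complex is low-spin. The d⁶ configuration leaves the e_g set evenly filled (or empty) — no strong Jahn–Teller driving force.
[Co(CN)6]^4-: Each cyanide is −1; balancing the −4 overall charge requires Co(II). Group 9 minus oxidation state 2 gives a d⁷ configuration. Cyanide is a strong-field ligand (high in the spectrochemical series) for a first-row metal, so the complex is low-spin. The t₂g⁶e_g¹ (low-spin) configuration has an unevenly filled e_g set; the Jahn–Teller theorem predicts a tetragonal distortion (typically axial elongation) to lift the degeneracy.

[Co(CN)6]^4-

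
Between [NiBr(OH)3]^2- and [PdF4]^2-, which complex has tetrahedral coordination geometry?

[NiBr(OH)3]^2-

For [NiBr(OH)3]^2-: Summing ligand charges against the −2 overall charge gives an oxidation state of +2 for nickel. Nickel is a group-10 element; Ni(II) is therefore d⁸. Bromide and hydroxide are weak-field ligands. With weak-field ligands the CFSE gain from square planar is small, so a 3d d⁸ ion takes the sterically preferred tetrahedral geometry. → tetrahedral.
For [PdF4]^2-: Summing ligand charges against the −2 overall charge gives an oxidation state of +2 for palladium. Pd sits in group 10, so the d-electron count is 10 − 2 = 8. A 4d d⁸ ion has a large crystal-field splitting; square planar leaves the high-energy d_{x²−y²} orbital empty and maximises CFSE. → square planar.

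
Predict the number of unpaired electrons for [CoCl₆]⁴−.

Each chloride is −1; balancing the −4 overall charge requires Co(II).
Co sits in group 9, so the d-electron count is 9 − 2 = 7.
The spin state decides the count: Chloride is a weak-field ligand for a first-row metal, so the complex is high-spin.
An octahedral high-spin d⁷ ion is t₂g⁵e_g², giving 3 unpaired electrons.

3 unpaired electrons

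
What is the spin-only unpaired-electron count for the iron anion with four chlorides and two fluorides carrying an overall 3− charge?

5 unpaired electrons

Ligand charges: each chloride is −1; each fluoride is −1. With an overall charge of −3 the iron centre must be in the +3 oxidation state.
Group 8 minus oxidation state 3 gives a d⁵ configuration.
The spin state decides the count: Chloride and fluoride are weak-field ligands for a first-row metal, so the complex is high-spin.
An octahedral high-spin d⁵ ion is t₂g³e_g², giving 5 unpaired electrons.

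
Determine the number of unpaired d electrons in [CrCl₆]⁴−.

Each chloride is −1; balancing the −4 overall charge requires Cr(II).
Group 6 minus oxidation state 2 gives a d⁴ configuration.
The spin state decides the count: Chloride is a weak-field ligand for a first-row metal, so the complex is high-spin.
An octahedral high-spin d⁴ ion is t₂g³e_g¹, giving 4 unpaired electrons.

4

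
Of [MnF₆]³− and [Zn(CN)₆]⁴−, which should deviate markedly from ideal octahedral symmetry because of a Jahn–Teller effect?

[MnF₆]³−: Summing ligand charges against the −3 overall charge gives an oxidation state of +3 for manganese. Manganese is a group-7 element; Mn(III) is therefore d⁴. Fluoride is a weak-field ligand for a first-row metal, so the complex is high-spin. The t₂g³e_g¹ (high-spin) configuration has an unevenly filled e_g set; the Jahn–Teller theorem predicts a tetragonal distortion (typically axial elongation) to lift the degeneracy.
[Zn(CN)₆]⁴−: Ligand charges: each cyanide is −1. With an overall charge of −4 the zinc centre must be in the +2 oxidation state. Group 12 minus oxidation state 2 gives a d¹⁰ configuration. The d¹⁰ configuration leaves the e_g set evenly filled (or empty) — no strong Jahn–Teller driving force.

[MnF₆]³−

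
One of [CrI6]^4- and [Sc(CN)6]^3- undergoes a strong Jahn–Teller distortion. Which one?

[CrI6]^4-

[CrI6]^4-: Ligand charges: each iodide is −1. With an overall charge of −4 the chromium centre must be in the +2 oxidation state. Group 6 minus oxidation state 2 gives a d⁴ configuration. Iodide is a weak-field ligand for a first-row metal, so the complex is high-spin. The t₂g³e_g¹ (high-spin) configuration has an unevenly filled e_g set; the Jahn–Teller theorem predicts a tetragonal distortion (typically axial elongation) to lift the degeneracy.
[Sc(CN)6]^3-: Each cyanide is −1; balancing the −3 overall charge requires Sc(III). Group 3 minus oxidation state 3 gives a d⁰ configuration. The d⁰ configuration leaves the e_g set evenly filled (or empty) — no strong Jahn–Teller driving force.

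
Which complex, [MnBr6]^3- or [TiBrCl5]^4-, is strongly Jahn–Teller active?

[MnBr6]^3-: Summing ligand charges against the −3 overall charge gives an oxidation state of +3 for manganese. Manganese is a group-7 element; Mn(III) is therefore d⁴. Bromide is a weak-field ligand for a first-row metal, so the complex is high-spin. The t₂g³e_g¹ (high-spin) configuration has an unevenly filled e_g set; the Jahn–Teller theorem predicts a tetragonal distortion (typically axial elongation) to lift the degeneracy.
[TiBrCl5]^4-: Summing ligand charges against the −4 overall charge gives an oxidation state of +2 for titanium. Titanium is a group-4 element; Ti(II) is therefore d². The d² configuration leaves the e_g set evenly filled (or empty) — no strong Jahn–Teller driving force.

[MnBr6]^3-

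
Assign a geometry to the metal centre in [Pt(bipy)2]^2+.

Ligand charges: 2,2′-bipyridine is neutral. With an overall charge of +2 the platinum centre must be in the +2 oxidation state.
Group 10 minus oxidation state 2 gives a d⁸ configuration.
Counting donor atoms: 2×2,2′-bipyridine (bidentate) → 4 donors. Coordination number = 4.
A 5d d⁸ ion has a large crystal-field splitting; square planar leaves the high-energy d_{x²−y²} orbital empty and maximises CFSE.

square planar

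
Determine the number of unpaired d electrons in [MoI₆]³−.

Summing ligand charges against the −3 overall charge gives an oxidation state of +3 for molybdenum.
Mo sits in group 6, so the d-electron count is 6 − 3 = 3.
In an octahedral field the d³ configuration is t₂g³e_g⁰ (only one arrangement possible), giving 3 unpaired electrons.

3 unpaired electrons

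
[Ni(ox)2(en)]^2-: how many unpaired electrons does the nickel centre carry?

Each oxalate is −2; ethylenediamine is neutral; balancing the −2 overall charge requires Ni(II).
Ni sits in group 10, so the d-electron count is 10 − 2 = 8.
Counting donor atoms: 2×oxalate (bidentate) → 4 donors; 1×ethylenediamine (bidentate) → 2 donors. Coordination number = 6.
In an octahedral field the d⁸ configuration is t₂g⁶e_g² (only one arrangement possible), giving 2 unpaired electrons.

2 unpaired electrons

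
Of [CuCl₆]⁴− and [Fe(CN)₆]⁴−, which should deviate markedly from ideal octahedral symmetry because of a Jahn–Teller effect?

[CuCl₆]⁴−: Ligand charges: each chloride is −1. With an overall charge of −4 the copper centre must be in the +2 oxidation state. Group 11 minus oxidation state 2 gives a d⁹ configuration. The t₂g⁶e_g³ configuration has an unevenly filled e_g set; the Jahn–Teller theorem predicts a tetragonal distortion (typically axial elongation) to lift the degeneracy.
[Fe(CN)₆]⁴−: Ligand charges: each cyanide is −1. With an overall charge of −4 the iron centre must be in the +2 oxidation state. Group 8 minus oxidation state 2 gives a d⁶ configuration. Cyanide is a strong-field ligand (high in the spectrochemical series) for a first-row metal, so the complex is low-spin. The d⁶ configuration leaves the e_g set evenly filled (or empty) — no strong Jahn–Teller driving force.

[CuCl₆]⁴−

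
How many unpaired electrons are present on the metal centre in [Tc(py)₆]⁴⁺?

3

Pyridine is neutral; balancing the +4 overall charge requires Tc(IV).
Tc sits in group 7, so the d-electron count is 7 − 4 = 3.
In an octahedral field the d³ configuration is t₂g³e_g⁰ (only one arrangement possible), giving 3 unpaired electrons.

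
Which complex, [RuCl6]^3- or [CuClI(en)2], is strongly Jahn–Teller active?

[CuClI(en)2]

[RuCl6]^3-: Summing ligand charges against the −3 overall charge gives an oxidation state of +3 for ruthenium. Group 8 minus oxidation state 3 gives a d⁵ configuration. A 4d ion has a large Δₒ and is invariably low-spin. The d⁵ configuration leaves the e_g set evenly filled (or empty) — no strong Jahn–Teller driving force.
[CuClI(en)2]: Each chloride is −1; each iodide is −1; ethylenediamine is neutral; balancing the 0 overall charge requires Cu(II). Cu sits in group 11, so the d-electron count is 11 − 2 = 9. The t₂g⁶e_g³ configuration has an unevenly filled e_g set; the Jahn–Teller theorem predicts a tetragonal distortion (typically axial elongation) to lift the degeneracy.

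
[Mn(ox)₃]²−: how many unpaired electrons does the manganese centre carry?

Ligand charges: each oxalate is −2. With an overall charge of −2 the manganese centre must be in the +4 oxidation state.
Group 7 minus oxidation state 4 gives a d³ configuration.
Counting donor atoms: 3×oxalate (bidentate) → 6 donors. Coordination number = 6.
In an octahedral field the d³ configuration is t₂g³e_g⁰ (only one arrangement possible), giving 3 unpaired electrons.

3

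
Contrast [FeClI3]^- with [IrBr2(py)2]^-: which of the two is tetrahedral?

[FeClI3]^-

For [FeClI3]^-: Ligand charges: each chloride is −1; each iodide is −1. With an overall charge of −1 the iron centre must be in the +3 oxidation state. Group 8 minus oxidation state 3 gives a d⁵ configuration. A high-spin d⁵ ion has zero CFSE in either geometry, so four ligands adopt the sterically favoured tetrahedral geometry. → tetrahedral.
For [IrBr2(py)2]^-: Summing ligand charges against the −1 overall charge gives an oxidation state of +1 for iridium. Ir sits in group 9, so the d-electron count is 9 − 1 = 8. A 5d d⁸ ion has a large crystal-field splitting; square planar leaves the high-energy d_{x²−y²} orbital empty and maximises CFSE. → square planar.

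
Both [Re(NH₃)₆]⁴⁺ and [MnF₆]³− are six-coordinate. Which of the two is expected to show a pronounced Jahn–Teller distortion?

[MnF₆]³−

[Re(NH₃)₆]⁴⁺: Summing ligand charges against the +4 overall charge gives an oxidation state of +4 for rhenium. Group 7 minus oxidation state 4 gives a d³ configuration. The d³ configuration leaves the e_g set evenly filled (or empty) — no strong Jahn–Teller driving force.
[MnF₆]³−: Ligand charges: each fluoride is −1. With an overall charge of −3 the manganese centre must be in the +3 oxidation state. Mn sits in group 7, so the d-electron count is 7 − 3 = 4. Fluoride is a weak-field ligand for a first-row metal, so the complex is high-spin. The t₂g³e_g¹ (high-spin) configuration has an unevenly filled e_g set; the Jahn–Teller theorem predicts a tetragonal distortion (typically axial elongation) to lift the degeneracy.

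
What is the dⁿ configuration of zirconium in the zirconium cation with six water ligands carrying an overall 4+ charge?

Ligand charges: water is neutral. With an overall charge of +4 the zirconium centre must be in the +4 oxidation state.
Group 4 minus oxidation state 4 gives a d⁰ configuration.

d0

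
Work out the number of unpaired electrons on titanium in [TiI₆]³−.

1

Ligand charges: each iodide is −1. With an overall charge of −3 the titanium centre must be in the +3 oxidation state.
Ti sits in group 4, so the d-electron count is 4 − 3 = 1.
In an octahedral field the d¹ configuration is t₂g¹e_g⁰ (only one arrangement possible), giving 1 unpaired electron.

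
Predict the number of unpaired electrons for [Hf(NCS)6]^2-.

0 unpaired electrons

Each isothiocyanate is −1; balancing the −2 overall charge requires Hf(IV).
Hafnium is a group-4 element; Hf(IV) is therefore d⁰.
In an octahedral field the d⁰ configuration is t₂g⁰e_g⁰, giving 0 unpaired electrons.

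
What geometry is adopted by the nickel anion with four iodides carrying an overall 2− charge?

Each iodide is −1; balancing the −2 overall charge requires Ni(II).
Ni sits in group 10, so the d-electron count is 10 − 2 = 8.
With 4 monodentate ligands the coordination number is 4.
Iodide is a weak-field ligand.
With weak-field ligands the CFSE gain from square planar is small, so a 3d d⁸ ion takes the sterically preferred tetrahedral geometry.

tetrahedral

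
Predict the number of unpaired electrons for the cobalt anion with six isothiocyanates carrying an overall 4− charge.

Ligand charges: each isothiocyanate is −1. With an overall charge of −4 the cobalt centre must be in the +2 oxidation state.
Co sits in group 9, so the d-electron count is 9 − 2 = 7.
The spin state decides the count: Isothiocyanate is a weak-field ligand for a first-row metal, so the complex is high-spin.
An octahedral high-spin d⁷ ion is t₂g⁵e_g², giving 3 unpaired electrons.

3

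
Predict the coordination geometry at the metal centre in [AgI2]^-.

linear

Summing ligand charges against the −1 overall charge gives an oxidation state of +1 for silver.
Group 11 minus oxidation state 1 gives a d¹⁰ configuration.
With 2 monodentate ligands the coordination number is 2.
A d¹⁰ ion with only two ligands adopts a linear arrangement (sp hybridisation; no CFSE preference).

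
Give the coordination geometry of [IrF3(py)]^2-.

Summing ligand charges against the −2 overall charge gives an oxidation state of +1 for iridium.
Ir sits in group 9, so the d-electron count is 9 − 1 = 8.
With 4 monodentate ligands the coordination number is 4.
A 5d d⁸ ion has a large crystal-field splitting; square planar leaves the high-energy d_{x²−y²} orbital empty and maximises CFSE.

square planar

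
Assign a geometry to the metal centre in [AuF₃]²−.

trigonal planar

Each fluoride is −1; balancing the −2 overall charge requires Au(I).
Group 11 minus oxidation state 1 gives a d¹⁰ configuration.
Coordination number: 3.
Three ligands around a d¹⁰ centre minimise repulsion in a trigonal-planar arrangement.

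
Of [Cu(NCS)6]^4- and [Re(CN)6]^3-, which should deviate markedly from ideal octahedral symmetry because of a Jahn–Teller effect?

[Cu(NCS)6]^4-: Summing ligand charges against the −4 overall charge gives an oxidation state of +2 for copper. Cu sits in group 11, so the d-electron count is 11 − 2 = 9. The t₂g⁶e_g³ configuration has an unevenly filled e_g set; the Jahn–Teller theorem predicts a tetragonal distortion (typically axial elongation) to lift the degeneracy.
[Re(CN)6]^3-: Summing ligand charges against the −3 overall charge gives an oxidation state of +3 for rhenium. Re sits in group 7, so the d-electron count is 7 − 3 = 4. A 5d ion has a large Δₒ and is invariably low-spin. The d⁴ configuration leaves the e_g set evenly filled (or empty) — no strong Jahn–Teller driving force.

[Cu(NCS)6]^4-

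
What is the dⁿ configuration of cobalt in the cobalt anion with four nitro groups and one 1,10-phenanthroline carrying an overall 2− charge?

d7

Ligand charges: each nitro (N-bound nitrite) is −1; 1,10-phenanthroline is neutral. With an overall charge of −2 the cobalt centre must be in the +2 oxidation state.
Cobalt is a group-9 element; Co(II) is therefore d⁷.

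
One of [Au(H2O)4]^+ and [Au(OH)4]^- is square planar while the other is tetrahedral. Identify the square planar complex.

[Au(OH)4]^-

For [Au(H2O)4]^+: Water is neutral; balancing the +1 overall charge requires Au(I). Au sits in group 11, so the d-electron count is 11 − 1 = 10. A d¹⁰ ion has no crystal-field stabilisation preference between square planar and tetrahedral, so four ligands adopt the sterically favoured tetrahedral geometry. → tetrahedral.
For [Au(OH)4]^-: Ligand charges: each hydroxide is −1. With an overall charge of −1 the gold centre must be in the +3 oxidation state. Au sits in group 11, so the d-electron count is 11 − 3 = 8. A 5d d⁸ ion has a large crystal-field splitting; square planar leaves the high-energy d_{x²−y²} orbital empty and maximises CFSE. → square planar.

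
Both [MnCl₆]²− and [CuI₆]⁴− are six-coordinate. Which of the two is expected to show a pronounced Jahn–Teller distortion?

[CuI₆]⁴−

[MnCl₆]²−: Ligand charges: each chloride is −1. With an overall charge of −2 the manganese centre must be in the +4 oxidation state. Group 7 minus oxidation state 4 gives a d³ configuration. The d³ configuration leaves the e_g set evenly filled (or empty) — no strong Jahn–Teller driving force.
[CuI₆]⁴−: Each iodide is −1; balancing the −4 overall charge requires Cu(II). Copper is a group-11 element; Cu(II) is therefore d⁹. The t₂g⁶e_g³ configuration has an unevenly filled e_g set; the Jahn–Teller theorem predicts a tetragonal distortion (typically axial elongation) to lift the degeneracy.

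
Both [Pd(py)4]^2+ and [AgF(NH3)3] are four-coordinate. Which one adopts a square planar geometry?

For [Pd(py)4]^2+: Ligand charges: pyridine is neutral. With an overall charge of +2 the palladium centre must be in the +2 oxidation state. Pd sits in group 10, so the d-electron count is 10 − 2 = 8. A 4d d⁸ ion has a large crystal-field splitting; square planar leaves the high-energy d_{x²−y²} orbital empty and maximises CFSE. → square planar.
For [AgF(NH3)3]: Summing ligand charges against the 0 overall charge gives an oxidation state of +1 for silver. Group 11 minus oxidation state 1 gives a d¹⁰ configuration. A d¹⁰ ion has no crystal-field stabilisation preference between square planar and tetrahedral, so four ligands adopt the sterically favoured tetrahedral geometry. → tetrahedral.

[Pd(py)4]^2+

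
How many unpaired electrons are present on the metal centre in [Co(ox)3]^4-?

3 unpaired electrons

Summing ligand charges against the −4 overall charge gives an oxidation state of +2 for cobalt.
Group 9 minus oxidation state 2 gives a d⁷ configuration.
Counting donor atoms: 3×oxalate (bidentate) → 6 donors. Coordination number = 6.
The spin state decides the count: Oxalate is a weak-field ligand for a first-row metal, so the complex is high-spin.
An octahedral high-spin d⁷ ion is t₂g⁵e_g², giving 3 unpaired electrons.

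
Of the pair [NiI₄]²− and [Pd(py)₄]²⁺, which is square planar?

For [NiI₄]²−: Ligand charges: each iodide is −1. With an overall charge of −2 the nickel centre must be in the +2 oxidation state. Nickel is a group-10 element; Ni(II) is therefore d⁸. Iodide is a weak-field ligand. With weak-field ligands the CFSE gain from square planar is small, so a 3d d⁸ ion takes the sterically preferred tetrahedral geometry. → tetrahedral.
For [Pd(py)₄]²⁺: Ligand charges: pyridine is neutral. With an overall charge of +2 the palladium centre must be in the +2 oxidation state. Pd sits in group 10, so the d-electron count is 10 − 2 = 8. A 4d d⁸ ion has a large crystal-field splitting; square planar leaves the high-energy d_{x²−y²} orbital empty and maximises CFSE. → square planar.

[Pd(py)₄]²⁺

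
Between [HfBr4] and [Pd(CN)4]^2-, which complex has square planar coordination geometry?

For [HfBr4]: Ligand charges: each bromide is −1. With an overall charge of 0 the hafnium centre must be in the +4 oxidation state. Hf sits in group 4, so the d-electron count is 4 − 4 = 0. A d⁰ ion has no crystal-field stabilisation preference between square planar and tetrahedral, so four ligands adopt the sterically favoured tetrahedral geometry. → tetrahedral.
For [Pd(CN)4]^2-: Each cyanide is −1; balancing the −2 overall charge requires Pd(II). Pd sits in group 10, so the d-electron count is 10 − 2 = 8. A 4d d⁸ ion has a large crystal-field splitting; square planar leaves the high-energy d_{x²−y²} orbital empty and maximises CFSE. → square planar.

[Pd(CN)4]^2-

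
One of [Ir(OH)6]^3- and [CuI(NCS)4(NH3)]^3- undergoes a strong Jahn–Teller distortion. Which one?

[Ir(OH)6]^3-: Ligand charges: each hydroxide is −1. With an overall charge of −3 the iridium centre must be in the +3 oxidation state. Ir sits in group 9, so the d-electron count is 9 − 3 = 6. A 5d ion has a large Δₒ and is invariably low-spin. The d⁶ configuration leaves the e_g set evenly filled (or empty) — no strong Jahn–Teller driving force.
[CuI(NCS)4(NH3)]^3-: Ligand charges: each iodide is −1; each isothiocyanate is −1; ammonia is neutral. With an overall charge of −3 the copper centre must be in the +2 oxidation state. Cu sits in group 11, so the d-electron count is 11 − 2 = 9. The t₂g⁶e_g³ configuration has an unevenly filled e_g set; the Jahn–Teller theorem predicts a tetragonal distortion (typically axial elongation) to lift the degeneracy.

[CuI(NCS)4(NH3)]^3-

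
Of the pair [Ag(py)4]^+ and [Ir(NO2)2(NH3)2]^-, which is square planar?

[Ir(NO2)2(NH3)2]^-

For [Ag(py)4]^+: Pyridine is neutral; balancing the +1 overall charge requires Ag(I). Ag sits in group 11, so the d-electron count is 11 − 1 = 10. A d¹⁰ ion has no crystal-field stabilisation preference between square planar and tetrahedral, so four ligands adopt the sterically favoured tetrahedral geometry. → tetrahedral.
For [Ir(NO2)2(NH3)2]^-: Each nitro (N-bound nitrite) is −1; ammonia is neutral; balancing the −1 overall charge requires Ir(I). Ir sits in group 9, so the d-electron count is 9 − 1 = 8. A 5d d⁸ ion has a large crystal-field splitting; square planar leaves the high-energy d_{x²−y²} orbital empty and maximises CFSE. → square planar.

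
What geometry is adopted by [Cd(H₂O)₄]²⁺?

tetrahedral

Water is neutral; balancing the +2 overall charge requires Cd(II).
Cadmium is a group-12 element; Cd(II) is therefore d¹⁰.
With 4 monodentate ligands the coordination number is 4.
A d¹⁰ ion has no crystal-field stabilisation preference between square planar and tetrahedral, so four ligands adopt the sterically favoured tetrahedral geometry.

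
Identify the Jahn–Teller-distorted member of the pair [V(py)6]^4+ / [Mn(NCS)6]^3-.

[Mn(NCS)6]^3-

[V(py)6]^4+: Ligand charges: pyridine is neutral. With an overall charge of +4 the vanadium centre must be in the +4 oxidation state. Vanadium is a group-5 element; V(IV) is therefore d¹. The d¹ configuration leaves the e_g set evenly filled (or empty) — no strong Jahn–Teller driving force.
[Mn(NCS)6]^3-: Ligand charges: each isothiocyanate is −1. With an overall charge of −3 the manganese centre must be in the +3 oxidation state. Manganese is a group-7 element; Mn(III) is therefore d⁴. Isothiocyanate is a weak-field ligand for a first-row metal, so the complex is high-spin. The t₂g³e_g¹ (high-spin) configuration has an unevenly filled e_g set; the Jahn–Teller theorem predicts a tetragonal distortion (typically axial elongation) to lift the degeneracy.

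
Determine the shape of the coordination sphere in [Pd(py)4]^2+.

Summing ligand charges against the +2 overall charge gives an oxidation state of +2 for palladium.
Palladium is a group-10 element; Pd(II) is therefore d⁸.
Coordination number: 4.
A 4d d⁸ ion has a large crystal-field splitting; square planar leaves the high-energy d_{x²−y²} orbital empty and maximises CFSE.

square planar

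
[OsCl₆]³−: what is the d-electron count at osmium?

Ligand charges: each chloride is −1. With an overall charge of −3 the osmium centre must be in the +3 oxidation state.
Os sits in group 8, so the d-electron count is 8 − 3 = 5.

d5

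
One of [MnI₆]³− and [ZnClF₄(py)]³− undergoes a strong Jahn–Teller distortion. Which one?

[MnI₆]³−: Summing ligand charges against the −3 overall charge gives an oxidation state of +3 for manganese. Group 7 minus oxidation state 3 gives a d⁴ configuration. Iodide is a weak-field ligand for a first-row metal, so the complex is high-spin. The t₂g³e_g¹ (high-spin) configuration has an unevenly filled e_g set; the Jahn–Teller theorem predicts a tetragonal distortion (typically axial elongation) to lift the degeneracy.
[ZnClF₄(py)]³−: Each chloride is −1; each fluoride is −1; pyridine is neutral; balancing the −3 overall charge requires Zn(II). Zinc is a group-12 element; Zn(II) is therefore d¹⁰. The d¹⁰ configuration leaves the e_g set evenly filled (or empty) — no strong Jahn–Teller driving force.

[MnI₆]³−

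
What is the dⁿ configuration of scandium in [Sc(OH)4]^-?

Each hydroxide is −1; balancing the −1 overall charge requires Sc(III).
Sc sits in group 3, so the d-electron count is 3 − 3 = 0.

d⁰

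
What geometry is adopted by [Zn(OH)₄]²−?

tetrahedral

Ligand charges: each hydroxide is −1. With an overall charge of −2 the zinc centre must be in the +2 oxidation state.
Group 12 minus oxidation state 2 gives a d¹⁰ configuration.
With 4 monodentate ligands the coordination number is 4.
A d¹⁰ ion has no crystal-field stabilisation preference between square planar and tetrahedral, so four ligands adopt the sterically favoured tetrahedral geometry.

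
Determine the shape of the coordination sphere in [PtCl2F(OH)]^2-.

Each chloride is −1; each fluoride is −1; each hydroxide is −1; balancing the −2 overall charge requires Pt(II).
Group 10 minus oxidation state 2 gives a d⁸ configuration.
Coordination number: 4.
A 5d d⁸ ion has a large crystal-field splitting; square planar leaves the high-energy d_{x²−y²} orbital empty and maximises CFSE.

square planar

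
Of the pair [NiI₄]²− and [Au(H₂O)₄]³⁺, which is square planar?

For [NiI₄]²−: Each iodide is −1; balancing the −2 overall charge requires Ni(II). Nickel is a group-10 element; Ni(II) is therefore d⁸. Iodide is a weak-field ligand. With weak-field ligands the CFSE gain from square planar is small, so a 3d d⁸ ion takes the sterically preferred tetrahedral geometry. → tetrahedral.
For [Au(H₂O)₄]³⁺: Summing ligand charges against the +3 overall charge gives an oxidation state of +3 for gold. Group 11 minus oxidation state 3 gives a d⁸ configuration. A 5d d⁸ ion has a large crystal-field splitting; square planar leaves the high-energy d_{x²−y²} orbital empty and maximises CFSE. → square planar.

[Au(H₂O)₄]³⁺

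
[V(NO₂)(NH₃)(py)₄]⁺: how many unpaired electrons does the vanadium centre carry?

Each nitro (N-bound nitrite) is −1; ammonia is neutral; pyridine is neutral; balancing the +1 overall charge requires V(II).
Vanadium is a group-5 element; V(II) is therefore d³.
In an octahedral field the d³ configuration is t₂g³e_g⁰ (only one arrangement possible), giving 3 unpaired electrons.

3 unpaired electrons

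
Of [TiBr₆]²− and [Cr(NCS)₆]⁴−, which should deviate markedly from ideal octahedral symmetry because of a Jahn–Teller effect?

[TiBr₆]²−: Ligand charges: each bromide is −1. With an overall charge of −2 the titanium centre must be in the +4 oxidation state. Titanium is a group-4 element; Ti(IV) is therefore d⁰. The d⁰ configuration leaves the e_g set evenly filled (or empty) — no strong Jahn–Teller driving force.
[Cr(NCS)₆]⁴−: Ligand charges: each isothiocyanate is −1. With an overall charge of −4 the chromium centre must be in the +2 oxidation state. Cr sits in group 6, so the d-electron count is 6 − 2 = 4. Isothiocyanate is a weak-field ligand for a first-row metal, so the complex is high-spin. The t₂g³e_g¹ (high-spin) configuration has an unevenly filled e_g set; the Jahn–Teller theorem predicts a tetragonal distortion (typically axial elongation) to lift the degeneracy.

[Cr(NCS)₆]⁴−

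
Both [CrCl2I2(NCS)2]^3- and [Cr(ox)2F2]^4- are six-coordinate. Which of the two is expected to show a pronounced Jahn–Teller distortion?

[Cr(ox)2F2]^4-

[CrCl2I2(NCS)2]^3-: Summing ligand charges against the −3 overall charge gives an oxidation state of +3 for chromium. Group 6 minus oxidation state 3 gives a d³ configuration. The d³ configuration leaves the e_g set evenly filled (or empty) — no strong Jahn–Teller driving force.
[Cr(ox)2F2]^4-: Summing ligand charges against the −4 overall charge gives an oxidation state of +2 for chromium. Group 6 minus oxidation state 2 gives a d⁴ configuration. Fluoride and oxalate are weak-field ligands for a first-row metal, so the complex is high-spin. The t₂g³e_g¹ (high-spin) configuration has an unevenly filled e_g set; the Jahn–Teller theorem predicts a tetragonal distortion (typically axial elongation) to lift the degeneracy.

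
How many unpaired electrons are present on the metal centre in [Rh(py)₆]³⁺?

0

Pyridine is neutral; balancing the +3 overall charge requires Rh(III).
Rhodium is a group-9 element; Rh(III) is therefore d⁶.
The spin state decides the count: a 4d ion has a large Δₒ and is invariably low-spin.
An octahedral low-spin d⁶ ion is t₂g⁶e_g⁰, giving 0 unpaired electrons.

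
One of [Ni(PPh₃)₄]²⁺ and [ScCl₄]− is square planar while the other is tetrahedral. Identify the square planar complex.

For [Ni(PPh₃)₄]²⁺: Ligand charges: triphenylphosphine is neutral. With an overall charge of +2 the nickel centre must be in the +2 oxidation state. Group 10 minus oxidation state 2 gives a d⁸ configuration. Triphenylphosphine is a strong-field ligand (high in the spectrochemical series). A 3d d⁸ ion with strong-field ligands gains enough CFSE to favour square planar over tetrahedral. → square planar.
For [ScCl₄]−: Ligand charges: each chloride is −1. With an overall charge of −1 the scandium centre must be in the +3 oxidation state. Scandium is a group-3 element; Sc(III) is therefore d⁰. A d⁰ ion has no crystal-field stabilisation preference between square planar and tetrahedral, so four ligands adopt the sterically favoured tetrahedral geometry. → tetrahedral.

[Ni(PPh₃)₄]²⁺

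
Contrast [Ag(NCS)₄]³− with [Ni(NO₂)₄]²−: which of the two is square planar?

For [Ag(NCS)₄]³−: Ligand charges: each isothiocyanate is −1. With an overall charge of −3 the silver centre must be in the +1 oxidation state. Silver is a group-11 element; Ag(I) is therefore d¹⁰. A d¹⁰ ion has no crystal-field stabilisation preference between square planar and tetrahedral, so four ligands adopt the sterically favoured tetrahedral geometry. → tetrahedral.
For [Ni(NO₂)₄]²−: Summing ligand charges against the −2 overall charge gives an oxidation state of +2 for nickel. Ni sits in group 10, so the d-electron count is 10 − 2 = 8. Nitro (N-bound nitrite) is a strong-field ligand (high in the spectrochemical series). A 3d d⁸ ion with strong-field ligands gains enough CFSE to favour square planar over tetrahedral. → square planar.

[Ni(NO₂)₄]²−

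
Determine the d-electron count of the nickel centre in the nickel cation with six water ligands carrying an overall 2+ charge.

Summing ligand charges against the +2 overall charge gives an oxidation state of +2 for nickel.
Nickel is a group-10 element; Ni(II) is therefore d⁸.

d8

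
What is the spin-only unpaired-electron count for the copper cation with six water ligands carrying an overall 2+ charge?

1 unpaired electron

Ligand charges: water is neutral. With an overall charge of +2 the copper centre must be in the +2 oxidation state.
Group 11 minus oxidation state 2 gives a d⁹ configuration.
In an octahedral field the d⁹ configuration is t₂g⁶e_g³ (only one arrangement possible), giving 1 unpaired electron.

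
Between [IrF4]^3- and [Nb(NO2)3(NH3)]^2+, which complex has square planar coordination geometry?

[IrF4]^3-

For [IrF4]^3-: Each fluoride is −1; balancing the −3 overall charge requires Ir(I). Ir sits in group 9, so the d-electron count is 9 − 1 = 8. A 5d d⁸ ion has a large crystal-field splitting; square planar leaves the high-energy d_{x²−y²} orbital empty and maximises CFSE. → square planar.
For [Nb(NO2)3(NH3)]^2+: Ligand charges: each nitro (N-bound nitrite) is −1; ammonia is neutral. With an overall charge of +2 the niobium centre must be in the +5 oxidation state. Group 5 minus oxidation state 5 gives a d⁰ configuration. A d⁰ ion has no crystal-field stabilisation preference between square planar and tetrahedral, so four ligands adopt the sterically favoured tetrahedral geometry. → tetrahedral.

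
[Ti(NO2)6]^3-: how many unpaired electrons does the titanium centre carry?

Summing ligand charges against the −3 overall charge gives an oxidation state of +3 for titanium.
Titanium is a group-4 element; Ti(III) is therefore d¹.
In an octahedral field the d¹ configuration is t₂g¹e_g⁰ (only one arrangement possible), giving 1 unpaired electron.

1 unpaired electron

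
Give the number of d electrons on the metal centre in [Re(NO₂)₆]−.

d2

Summing ligand charges against the −1 overall charge gives an oxidation state of +5 for rhenium.
Group 7 minus oxidation state 5 gives a d² configuration.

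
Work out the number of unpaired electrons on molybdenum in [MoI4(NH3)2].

2 unpaired electrons

Each iodide is −1; ammonia is neutral; balancing the 0 overall charge requires Mo(IV).
Molybdenum is a group-6 element; Mo(IV) is therefore d².
In an octahedral field the d² configuration is t₂g²e_g⁰ (only one arrangement possible), giving 2 unpaired electrons.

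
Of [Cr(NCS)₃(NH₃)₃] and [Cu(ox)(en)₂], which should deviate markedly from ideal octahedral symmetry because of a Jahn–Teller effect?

[Cr(NCS)₃(NH₃)₃]: Summing ligand charges against the 0 overall charge gives an oxidation state of +3 for chromium. Cr sits in group 6, so the d-electron count is 6 − 3 = 3. The d³ configuration leaves the e_g set evenly filled (or empty) — no strong Jahn–Teller driving force.
[Cu(ox)(en)₂]: Each oxalate is −2; ethylenediamine is neutral; balancing the 0 overall charge requires Cu(II). Copper is a group-11 element; Cu(II) is therefore d⁹. The t₂g⁶e_g³ configuration has an unevenly filled e_g set; the Jahn–Teller theorem predicts a tetragonal distortion (typically axial elongation) to lift the degeneracy.

[Cu(ox)(en)₂]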